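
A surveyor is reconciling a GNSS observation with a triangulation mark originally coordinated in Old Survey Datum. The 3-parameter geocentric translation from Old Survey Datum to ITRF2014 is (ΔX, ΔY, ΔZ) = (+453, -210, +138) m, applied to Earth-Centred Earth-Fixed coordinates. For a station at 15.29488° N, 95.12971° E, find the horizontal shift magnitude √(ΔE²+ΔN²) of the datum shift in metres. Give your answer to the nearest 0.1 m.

476.0 m

The local east axis at (φ, λ) is (−sin λ, cos λ, 0), so ΔE = −sin(95.12971°)·453 + cos(95.12971°)·(-210) = -432.41 m.
The local north axis is (−sin φ cos λ, −sin φ sin λ, cos φ), giving ΔN = 10.684 + 55.173 + 133.112 = 198.97 m.
Horizontal magnitude = √(ΔE² + ΔN²) = √((-432.41)² + 198.97²) = 475.99 m.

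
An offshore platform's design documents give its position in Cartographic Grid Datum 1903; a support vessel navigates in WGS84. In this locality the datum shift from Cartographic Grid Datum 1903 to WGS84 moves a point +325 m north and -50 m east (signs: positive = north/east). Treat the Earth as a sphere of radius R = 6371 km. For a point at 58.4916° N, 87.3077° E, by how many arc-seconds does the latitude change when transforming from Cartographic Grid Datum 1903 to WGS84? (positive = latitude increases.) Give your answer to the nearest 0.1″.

Δφ = 10.5″

On a sphere of radius R, 1 rad of latitude = R, so Δφ = ΔN / R = 325.0 / 6371000 = 5.1012e-05 rad = 10.522″.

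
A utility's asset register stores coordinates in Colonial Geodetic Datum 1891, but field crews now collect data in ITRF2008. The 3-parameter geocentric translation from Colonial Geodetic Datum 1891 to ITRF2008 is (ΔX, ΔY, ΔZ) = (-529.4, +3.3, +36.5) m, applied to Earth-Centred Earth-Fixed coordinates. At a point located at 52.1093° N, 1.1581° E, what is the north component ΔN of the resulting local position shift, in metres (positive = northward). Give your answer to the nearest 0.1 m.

ΔN = 440.1 m

The local north axis is (−sin φ cos λ, −sin φ sin λ, cos φ), giving ΔN = 417.709 − 0.053 + 22.417 = 440.07 m.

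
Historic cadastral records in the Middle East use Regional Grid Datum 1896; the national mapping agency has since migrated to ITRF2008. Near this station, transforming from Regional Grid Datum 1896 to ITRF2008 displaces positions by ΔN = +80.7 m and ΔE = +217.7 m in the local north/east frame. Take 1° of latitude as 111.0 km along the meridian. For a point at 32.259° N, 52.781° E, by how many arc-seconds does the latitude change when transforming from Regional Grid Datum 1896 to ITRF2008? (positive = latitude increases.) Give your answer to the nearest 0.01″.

Δφ = 2.62″

1° of latitude = 111.0 km, so Δφ = 80.7 / 111000 = 0.0007270° = 2.617″.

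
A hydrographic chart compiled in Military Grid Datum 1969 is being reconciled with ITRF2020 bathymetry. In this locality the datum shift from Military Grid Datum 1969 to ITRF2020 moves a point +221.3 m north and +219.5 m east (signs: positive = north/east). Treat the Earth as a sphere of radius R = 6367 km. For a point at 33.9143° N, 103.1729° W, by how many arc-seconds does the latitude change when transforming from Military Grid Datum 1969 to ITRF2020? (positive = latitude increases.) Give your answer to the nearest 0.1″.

On a sphere of radius R, 1 rad of latitude = R, so Δφ = ΔN / R = 221.3 / 6367000 = 3.4757e-05 rad = 7.169″.

Δφ = 7.2″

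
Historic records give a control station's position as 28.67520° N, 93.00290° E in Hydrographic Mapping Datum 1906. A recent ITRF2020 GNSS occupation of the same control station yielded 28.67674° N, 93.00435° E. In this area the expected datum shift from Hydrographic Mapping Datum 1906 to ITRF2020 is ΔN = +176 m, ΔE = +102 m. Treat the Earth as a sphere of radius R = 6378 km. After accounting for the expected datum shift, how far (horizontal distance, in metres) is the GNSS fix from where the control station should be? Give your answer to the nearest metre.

Observed coordinate differences: Δφ = +0.00154°, Δλ = +0.00145°.
Converting to metres (1° lat = 111317 m, cos φ = 0.877354): observed ΔN = 171.4 m, observed ΔE = 141.6 m.
Subtracting the expected shift leaves a residual of 171.4 − (176) = -4.6 m north and 141.6 − (102) = 39.6 m east.
Residual distance = √((-4.6)² + 39.6²) = 39.9 m.

40 m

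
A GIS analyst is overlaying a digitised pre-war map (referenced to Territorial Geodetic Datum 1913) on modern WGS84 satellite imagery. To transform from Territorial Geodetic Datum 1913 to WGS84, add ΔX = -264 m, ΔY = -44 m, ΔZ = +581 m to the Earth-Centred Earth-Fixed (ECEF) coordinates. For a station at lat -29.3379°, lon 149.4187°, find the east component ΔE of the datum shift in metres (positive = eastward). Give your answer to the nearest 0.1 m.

ΔE = 172.2 m

The local east axis at (φ, λ) is (−sin λ, cos λ, 0), so ΔE = −sin(149.4187°)·(-264) + cos(149.4187°)·(-44) = 172.19 m.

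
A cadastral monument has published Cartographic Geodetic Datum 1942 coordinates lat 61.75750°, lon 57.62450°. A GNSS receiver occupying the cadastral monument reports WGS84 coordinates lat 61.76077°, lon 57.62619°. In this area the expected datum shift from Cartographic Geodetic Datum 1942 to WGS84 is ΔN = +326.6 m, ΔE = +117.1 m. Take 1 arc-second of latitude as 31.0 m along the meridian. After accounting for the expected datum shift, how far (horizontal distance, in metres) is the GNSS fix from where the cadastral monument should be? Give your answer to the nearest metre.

47 m

Observed coordinate differences: Δφ = +0.00327°, Δλ = +0.00169°.
Converting to metres (1° lat = 111600 m, cos φ = 0.473204): observed ΔN = 364.9 m, observed ΔE = 89.2 m.
Subtracting the expected shift leaves a residual of 364.9 − (326.6) = 38.3 m north and 89.2 − (117.1) = -27.9 m east.
Residual distance = √(38.3² + (-27.9)²) = 47.4 m.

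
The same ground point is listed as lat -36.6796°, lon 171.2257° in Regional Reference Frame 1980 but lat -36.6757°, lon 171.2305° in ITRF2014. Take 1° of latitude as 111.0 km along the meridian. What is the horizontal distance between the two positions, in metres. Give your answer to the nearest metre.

Δφ = -36.6757° − -36.6796° = +0.0039°; Δλ = 171.2305° − 171.2257° = +0.0048°.
ΔN = Δφ × 111000 = 432.9 m; ΔE = Δλ × 111000 × cos(-36.6796°) = +0.0048 × 111000 × 0.801988 = 427.3 m.
Distance = √(ΔE² + ΔN²) = √(427.3² + 432.9²) = 608.3 m.

608 m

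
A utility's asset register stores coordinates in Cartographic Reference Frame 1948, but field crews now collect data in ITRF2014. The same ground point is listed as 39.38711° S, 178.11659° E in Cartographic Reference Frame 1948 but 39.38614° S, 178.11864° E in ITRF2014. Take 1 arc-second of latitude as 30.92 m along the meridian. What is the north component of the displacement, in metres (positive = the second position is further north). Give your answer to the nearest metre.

ΔN = 108 m

Δφ = -39.38614° − -39.38711° = +0.00097°; Δλ = 178.11864° − 178.11659° = +0.00205°.
1° of latitude = 3600 × 30.92 = 111312 m.
ΔN = Δφ × 111312 = 108.0 m; ΔE = Δλ × 111312 × cos(-39.38711°) = +0.00205 × 111312 × 0.772876 = 176.4 m.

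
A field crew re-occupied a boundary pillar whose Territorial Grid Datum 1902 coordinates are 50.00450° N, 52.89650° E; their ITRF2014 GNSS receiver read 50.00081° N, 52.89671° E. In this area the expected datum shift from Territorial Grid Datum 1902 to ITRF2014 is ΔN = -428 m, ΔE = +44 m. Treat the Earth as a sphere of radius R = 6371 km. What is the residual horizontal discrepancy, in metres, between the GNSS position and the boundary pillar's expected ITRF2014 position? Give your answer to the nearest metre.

Observed coordinate differences: Δφ = -0.00369°, Δλ = +0.00021°.
Converting to metres (1° lat = 111195 m, cos φ = 0.642727): observed ΔN = -410.3 m, observed ΔE = 15.0 m.
Subtracting the expected shift leaves a residual of -410.3 − (-428) = 17.7 m north and 15.0 − (44) = -29.0 m east.
Residual distance = √(17.7² + (-29.0)²) = 34.0 m.

34 m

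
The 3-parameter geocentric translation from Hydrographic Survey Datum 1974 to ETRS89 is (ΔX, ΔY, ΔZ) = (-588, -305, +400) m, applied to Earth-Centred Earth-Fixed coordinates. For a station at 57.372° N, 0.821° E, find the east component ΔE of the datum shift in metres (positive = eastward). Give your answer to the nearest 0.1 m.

The local east axis at (φ, λ) is (−sin λ, cos λ, 0), so ΔE = −sin(0.821°)·(-588) + cos(0.821°)·(-305) = -296.54 m.

ΔE = -296.5 m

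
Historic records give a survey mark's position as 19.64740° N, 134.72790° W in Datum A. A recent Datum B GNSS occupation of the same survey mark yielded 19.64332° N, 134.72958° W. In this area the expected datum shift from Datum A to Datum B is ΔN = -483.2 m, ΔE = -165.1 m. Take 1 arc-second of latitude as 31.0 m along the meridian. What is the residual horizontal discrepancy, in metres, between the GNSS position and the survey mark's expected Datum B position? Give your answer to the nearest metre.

30 m

Observed coordinate differences: Δφ = -0.00408°, Δλ = -0.00168°.
Converting to metres (1° lat = 111600 m, cos φ = 0.941780): observed ΔN = -455.3 m, observed ΔE = -176.6 m.
Subtracting the expected shift leaves a residual of -455.3 − (-483.2) = 27.9 m north and -176.6 − (-165.1) = -11.5 m east.
Residual distance = √(27.9² + (-11.5)²) = 30.1 m.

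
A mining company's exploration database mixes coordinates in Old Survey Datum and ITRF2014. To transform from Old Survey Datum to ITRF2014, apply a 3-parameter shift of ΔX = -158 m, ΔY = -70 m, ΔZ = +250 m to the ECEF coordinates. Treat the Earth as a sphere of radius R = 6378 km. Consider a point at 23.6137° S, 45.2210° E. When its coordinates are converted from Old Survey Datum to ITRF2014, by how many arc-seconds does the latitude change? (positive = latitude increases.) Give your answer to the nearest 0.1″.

Δφ = 5.3″

sin φ = -0.400568, cos φ = 0.916267, sin λ = 0.709829, cos λ = 0.704374.
North component: ΔN = −sin φ cos λ·ΔX − sin φ sin λ·ΔY + cos φ·ΔZ = −(-0.400568)(0.704374)(-158) − (-0.400568)(0.709829)(-70) + (0.916267)(250) = 164.58 m.
1° of latitude spans πR/180 = 111317 m, so Δφ = 164.58 / 111317 × 3600 = 5.323″.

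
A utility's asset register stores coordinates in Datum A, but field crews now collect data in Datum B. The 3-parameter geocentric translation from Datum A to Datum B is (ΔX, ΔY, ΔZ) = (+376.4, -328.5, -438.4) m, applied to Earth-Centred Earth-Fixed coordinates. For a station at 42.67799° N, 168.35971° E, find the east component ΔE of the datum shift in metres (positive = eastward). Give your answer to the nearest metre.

The local east axis at (φ, λ) is (−sin λ, cos λ, 0), so ΔE = −sin(168.35971°)·376.4 + cos(168.35971°)·(-328.5) = 245.80 m.

ΔE = 246 m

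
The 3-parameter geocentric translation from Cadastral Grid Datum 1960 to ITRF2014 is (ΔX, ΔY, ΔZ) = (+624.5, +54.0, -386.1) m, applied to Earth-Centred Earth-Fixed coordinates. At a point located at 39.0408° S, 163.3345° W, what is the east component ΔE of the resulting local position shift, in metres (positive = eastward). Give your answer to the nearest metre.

At φ = -39.0408°, λ = -163.3345°: sin φ = -0.629874, cos φ = 0.776698, sin λ = -0.286784, cos λ = -0.957995.
ΔE = −sin λ·ΔX + cos λ·ΔY = −(-0.286784)·(624.5) + (-0.957995)·(54.0) = 127.36 m.

ΔE = 127 m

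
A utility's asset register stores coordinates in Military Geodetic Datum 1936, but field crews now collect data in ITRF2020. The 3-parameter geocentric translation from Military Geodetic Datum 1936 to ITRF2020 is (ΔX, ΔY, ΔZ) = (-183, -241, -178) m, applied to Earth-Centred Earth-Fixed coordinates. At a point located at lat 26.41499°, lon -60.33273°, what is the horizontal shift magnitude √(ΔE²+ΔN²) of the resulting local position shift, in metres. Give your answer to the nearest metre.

350 m

The local east axis at (φ, λ) is (−sin λ, cos λ, 0), so ΔE = −sin(-60.33273°)·(-183) + cos(-60.33273°)·(-241) = -278.30 m.
The local north axis is (−sin φ cos λ, −sin φ sin λ, cos φ), giving ΔN = 40.295 − 93.159 − 159.416 = -212.28 m.
Horizontal magnitude = √(ΔE² + ΔN²) = √((-278.30)² + (-212.28)²) = 350.02 m.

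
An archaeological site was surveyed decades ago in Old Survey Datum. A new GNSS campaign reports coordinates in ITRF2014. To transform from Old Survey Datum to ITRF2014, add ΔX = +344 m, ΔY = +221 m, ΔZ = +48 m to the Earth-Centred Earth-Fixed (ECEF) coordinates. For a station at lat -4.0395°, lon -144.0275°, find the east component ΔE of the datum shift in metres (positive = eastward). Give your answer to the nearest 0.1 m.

ΔE = 23.2 m

The local east axis at (φ, λ) is (−sin λ, cos λ, 0), so ΔE = −sin(-144.0275°)·344 + cos(-144.0275°)·221 = 23.21 m.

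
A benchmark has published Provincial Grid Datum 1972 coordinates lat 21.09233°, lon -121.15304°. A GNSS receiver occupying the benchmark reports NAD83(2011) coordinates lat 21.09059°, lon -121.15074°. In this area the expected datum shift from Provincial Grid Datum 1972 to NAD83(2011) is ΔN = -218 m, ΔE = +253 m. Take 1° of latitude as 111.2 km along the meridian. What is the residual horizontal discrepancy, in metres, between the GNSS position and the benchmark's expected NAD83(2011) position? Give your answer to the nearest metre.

Observed coordinate differences: Δφ = -0.00174°, Δλ = +0.00230°.
Converting to metres (1° lat = 111200 m, cos φ = 0.933002): observed ΔN = -193.5 m, observed ΔE = 238.6 m.
Subtracting the expected shift leaves a residual of -193.5 − (-218) = 24.5 m north and 238.6 − (253) = -14.4 m east.
Residual distance = √(24.5² + (-14.4)²) = 28.4 m.

28 m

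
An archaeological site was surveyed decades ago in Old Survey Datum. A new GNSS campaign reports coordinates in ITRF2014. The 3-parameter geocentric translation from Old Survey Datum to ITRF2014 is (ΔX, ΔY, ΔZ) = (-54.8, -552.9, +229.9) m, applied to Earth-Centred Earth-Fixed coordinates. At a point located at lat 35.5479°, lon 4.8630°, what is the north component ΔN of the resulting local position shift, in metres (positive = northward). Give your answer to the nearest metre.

ΔN = 246 m

At φ = 35.5479°, λ = 4.8630°: sin φ = 0.581383, cos φ = 0.813630, sin λ = 0.084773, cos λ = 0.996400.
ΔN = −sin φ cos λ·ΔX − sin φ sin λ·ΔY + cos φ·ΔZ = −(0.581383)(0.996400)(-54.8) − (0.581383)(0.084773)(-552.9) + (0.813630)(229.9) = 246.05 m.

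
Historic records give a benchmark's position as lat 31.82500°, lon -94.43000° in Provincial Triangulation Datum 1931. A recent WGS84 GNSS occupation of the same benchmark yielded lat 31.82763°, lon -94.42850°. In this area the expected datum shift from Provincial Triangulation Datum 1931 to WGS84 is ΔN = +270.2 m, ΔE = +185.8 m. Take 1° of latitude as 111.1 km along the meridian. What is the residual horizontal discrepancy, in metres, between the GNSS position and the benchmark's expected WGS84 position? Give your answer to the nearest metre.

Observed coordinate differences: Δφ = +0.00263°, Δλ = +0.00150°.
Converting to metres (1° lat = 111100 m, cos φ = 0.849663): observed ΔN = 292.2 m, observed ΔE = 141.6 m.
Subtracting the expected shift leaves a residual of 292.2 − (270.2) = 22.0 m north and 141.6 − (185.8) = -44.2 m east.
Residual distance = √(22.0² + (-44.2)²) = 49.4 m.

49 m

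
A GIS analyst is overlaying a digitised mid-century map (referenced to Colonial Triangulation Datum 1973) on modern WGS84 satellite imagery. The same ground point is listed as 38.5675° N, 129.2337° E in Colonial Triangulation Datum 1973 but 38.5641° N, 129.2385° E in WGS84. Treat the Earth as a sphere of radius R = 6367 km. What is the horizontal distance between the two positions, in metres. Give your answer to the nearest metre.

563 m

Δφ = 38.5641° − 38.5675° = -0.0034°; Δλ = 129.2385° − 129.2337° = +0.0048°.
1° along a meridian = πR/180 = 111125 m.
ΔN = Δφ × 111125 = -377.8 m; ΔE = Δλ × 111125 × cos(38.5675°) = +0.0048 × 111125 × 0.781874 = 417.1 m.
Distance = √(ΔE² + ΔN²) = √(417.1² + (-377.8)²) = 562.7 m.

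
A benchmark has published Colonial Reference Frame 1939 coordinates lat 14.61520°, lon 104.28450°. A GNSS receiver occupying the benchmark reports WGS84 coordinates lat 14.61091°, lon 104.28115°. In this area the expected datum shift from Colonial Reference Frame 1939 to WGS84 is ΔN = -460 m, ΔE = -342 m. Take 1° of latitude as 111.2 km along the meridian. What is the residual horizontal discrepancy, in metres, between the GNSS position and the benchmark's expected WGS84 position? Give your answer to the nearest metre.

Observed coordinate differences: Δφ = -0.00429°, Δλ = -0.00335°.
Converting to metres (1° lat = 111200 m, cos φ = 0.967642): observed ΔN = -477.0 m, observed ΔE = -360.5 m.
Subtracting the expected shift leaves a residual of -477.0 − (-460) = -17.0 m north and -360.5 − (-342) = -18.5 m east.
Residual distance = √((-17.0)² + (-18.5)²) = 25.1 m.

25 m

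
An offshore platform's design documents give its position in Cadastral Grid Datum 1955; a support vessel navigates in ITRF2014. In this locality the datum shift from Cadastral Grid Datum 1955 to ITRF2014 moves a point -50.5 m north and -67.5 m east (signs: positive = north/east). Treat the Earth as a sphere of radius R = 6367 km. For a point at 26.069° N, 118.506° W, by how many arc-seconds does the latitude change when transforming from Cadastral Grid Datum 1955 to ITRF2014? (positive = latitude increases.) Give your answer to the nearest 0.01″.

Δφ = -1.64″

On a sphere of radius R, 1 rad of latitude = R, so Δφ = ΔN / R = -50.5 / 6367000 = -7.9315e-06 rad = -1.636″.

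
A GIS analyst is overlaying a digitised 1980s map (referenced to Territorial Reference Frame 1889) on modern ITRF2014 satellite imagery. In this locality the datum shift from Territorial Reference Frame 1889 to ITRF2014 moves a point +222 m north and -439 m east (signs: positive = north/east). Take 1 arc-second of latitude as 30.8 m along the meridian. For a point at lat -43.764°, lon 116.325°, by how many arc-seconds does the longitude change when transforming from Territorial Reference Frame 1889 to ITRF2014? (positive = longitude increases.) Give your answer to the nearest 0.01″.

At latitude -43.764°, cos φ = 0.722195.
1″ of longitude at this latitude = 30.80 × cos φ = 22.2436 m, so Δλ = -439.0 / 22.2436 = -19.736″.

Δλ = -19.74″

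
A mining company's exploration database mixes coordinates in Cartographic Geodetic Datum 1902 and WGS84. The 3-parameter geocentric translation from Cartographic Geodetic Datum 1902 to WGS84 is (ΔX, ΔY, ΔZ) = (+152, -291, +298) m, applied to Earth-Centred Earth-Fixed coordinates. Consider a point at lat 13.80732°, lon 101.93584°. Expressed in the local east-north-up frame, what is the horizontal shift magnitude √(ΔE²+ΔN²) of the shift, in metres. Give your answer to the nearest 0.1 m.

At φ = 13.80732°, λ = 101.93584°: sin φ = 0.238658, cos φ = 0.971104, sin λ = 0.978380, cos λ = -0.206816.
ΔE = −sin λ·ΔX + cos λ·ΔY = −(0.978380)·(152) + (-0.206816)·(-291) = -88.53 m.
ΔN = −sin φ cos λ·ΔX − sin φ sin λ·ΔY + cos φ·ΔZ = −(0.238658)(-0.206816)(152) − (0.238658)(0.978380)(-291) + (0.971104)(298) = 364.84 m.
Horizontal magnitude = √(ΔE² + ΔN²) = √((-88.53)² + 364.84²) = 375.43 m.

375.4 m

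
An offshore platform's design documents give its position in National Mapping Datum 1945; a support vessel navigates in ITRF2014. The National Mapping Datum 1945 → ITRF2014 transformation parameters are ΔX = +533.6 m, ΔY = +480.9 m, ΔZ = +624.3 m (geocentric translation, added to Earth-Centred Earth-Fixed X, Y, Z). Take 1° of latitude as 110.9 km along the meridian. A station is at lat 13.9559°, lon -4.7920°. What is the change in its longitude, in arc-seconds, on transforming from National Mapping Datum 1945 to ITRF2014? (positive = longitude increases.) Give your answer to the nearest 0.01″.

Δλ = 17.52″

sin φ = 0.241175, cos φ = 0.970482, sin λ = -0.083539, cos λ = 0.996505.
East component: ΔE = −sin λ·ΔX + cos λ·ΔY = −(-0.083539)(533.6) + (0.996505)(480.9) = 523.80 m.
1° of latitude spans 110900 m; at latitude φ, 1° of longitude spans that × cos φ = 107626.4 m, so Δλ = 523.80 / 107626.4 × 3600 = 17.520″.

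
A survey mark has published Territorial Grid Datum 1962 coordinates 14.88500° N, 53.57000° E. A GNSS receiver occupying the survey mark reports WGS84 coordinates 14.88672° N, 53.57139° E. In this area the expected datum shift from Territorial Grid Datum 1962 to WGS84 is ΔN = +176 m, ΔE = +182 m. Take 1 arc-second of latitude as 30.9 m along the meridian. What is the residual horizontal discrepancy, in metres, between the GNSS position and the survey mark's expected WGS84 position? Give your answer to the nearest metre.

Observed coordinate differences: Δφ = +0.00172°, Δλ = +0.00139°.
Converting to metres (1° lat = 111240 m, cos φ = 0.966443): observed ΔN = 191.3 m, observed ΔE = 149.4 m.
Subtracting the expected shift leaves a residual of 191.3 − (176) = 15.3 m north and 149.4 − (182) = -32.6 m east.
Residual distance = √(15.3² + (-32.6)²) = 36.0 m.

36 m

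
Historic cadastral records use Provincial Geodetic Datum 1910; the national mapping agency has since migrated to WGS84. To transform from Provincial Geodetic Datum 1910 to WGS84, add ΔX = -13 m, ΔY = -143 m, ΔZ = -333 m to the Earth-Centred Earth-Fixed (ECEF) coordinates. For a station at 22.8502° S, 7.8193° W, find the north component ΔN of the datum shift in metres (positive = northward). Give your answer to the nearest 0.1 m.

At φ = -22.8502°, λ = -7.8193°: sin φ = -0.388323, cos φ = 0.921523, sin λ = -0.136049, cos λ = 0.990702.
ΔN = −sin φ cos λ·ΔX − sin φ sin λ·ΔY + cos φ·ΔZ = −(-0.388323)(0.990702)(-13) − (-0.388323)(-0.136049)(-143) + (0.921523)(-333) = -304.31 m.

ΔN = -304.3 m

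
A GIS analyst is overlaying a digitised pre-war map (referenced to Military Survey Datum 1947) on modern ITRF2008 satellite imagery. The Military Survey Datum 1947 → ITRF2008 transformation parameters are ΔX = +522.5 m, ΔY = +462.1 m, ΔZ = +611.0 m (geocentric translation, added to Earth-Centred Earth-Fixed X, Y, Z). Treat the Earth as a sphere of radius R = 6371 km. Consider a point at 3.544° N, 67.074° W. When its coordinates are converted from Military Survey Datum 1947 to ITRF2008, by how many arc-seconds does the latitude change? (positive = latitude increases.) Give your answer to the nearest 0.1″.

sin φ = 0.061815, cos φ = 0.998088, sin λ = -0.921009, cos λ = 0.389542.
North component: ΔN = −sin φ cos λ·ΔX − sin φ sin λ·ΔY + cos φ·ΔZ = −(0.061815)(0.389542)(522.5) − (0.061815)(-0.921009)(462.1) + (0.998088)(611.0) = 623.56 m.
1° of latitude spans πR/180 = 111195 m, so Δφ = 623.56 / 111195 × 3600 = 20.188″.

Δφ = 20.2″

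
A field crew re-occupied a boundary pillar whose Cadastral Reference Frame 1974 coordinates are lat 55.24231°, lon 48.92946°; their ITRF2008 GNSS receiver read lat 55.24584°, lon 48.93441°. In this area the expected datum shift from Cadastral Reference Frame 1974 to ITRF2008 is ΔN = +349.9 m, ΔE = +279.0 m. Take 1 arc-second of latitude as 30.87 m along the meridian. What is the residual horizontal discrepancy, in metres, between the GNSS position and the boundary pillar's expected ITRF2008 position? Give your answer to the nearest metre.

Observed coordinate differences: Δφ = +0.00353°, Δλ = +0.00495°.
Converting to metres (1° lat = 111132 m, cos φ = 0.570107): observed ΔN = 392.3 m, observed ΔE = 313.6 m.
Subtracting the expected shift leaves a residual of 392.3 − (349.9) = 42.4 m north and 313.6 − (279.0) = 34.6 m east.
Residual distance = √(42.4² + 34.6²) = 54.7 m.

55 m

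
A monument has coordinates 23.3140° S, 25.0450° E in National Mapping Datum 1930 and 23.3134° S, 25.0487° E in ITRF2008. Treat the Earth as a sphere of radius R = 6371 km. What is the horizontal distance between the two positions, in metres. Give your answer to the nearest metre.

Δφ = -23.3134° − -23.3140° = +0.0006°; Δλ = 25.0487° − 25.0450° = +0.0037°.
1° along a meridian = πR/180 = 111195 m.
ΔN = Δφ × 111195 = 66.7 m; ΔE = Δλ × 111195 × cos(-23.3140°) = +0.0037 × 111195 × 0.918350 = 377.8 m.
Distance = √(ΔE² + ΔN²) = √(377.8² + 66.7²) = 383.7 m.

384 m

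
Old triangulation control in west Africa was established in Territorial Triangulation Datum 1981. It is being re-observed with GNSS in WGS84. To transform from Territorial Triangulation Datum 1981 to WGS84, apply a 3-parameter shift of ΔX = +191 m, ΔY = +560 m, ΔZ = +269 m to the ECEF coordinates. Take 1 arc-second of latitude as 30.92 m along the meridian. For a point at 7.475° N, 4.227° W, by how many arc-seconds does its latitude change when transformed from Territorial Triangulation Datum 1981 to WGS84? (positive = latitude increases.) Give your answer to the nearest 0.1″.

Δφ = 8.0″

sin φ = 0.130094, cos φ = 0.991502, sin λ = -0.073708, cos λ = 0.997280.
North component: ΔN = −sin φ cos λ·ΔX − sin φ sin λ·ΔY + cos φ·ΔZ = −(0.130094)(0.997280)(191) − (0.130094)(-0.073708)(560) + (0.991502)(269) = 247.30 m.
1° of latitude spans 3600 × 30.92 = 111312 m, so Δφ = 247.30 / 111312 × 3600 = 7.998″.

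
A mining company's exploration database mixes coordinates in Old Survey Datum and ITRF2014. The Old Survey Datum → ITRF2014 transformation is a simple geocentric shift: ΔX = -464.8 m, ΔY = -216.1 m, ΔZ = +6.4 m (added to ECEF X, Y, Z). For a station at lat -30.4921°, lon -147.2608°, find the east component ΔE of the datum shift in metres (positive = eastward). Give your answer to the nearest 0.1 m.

ΔE = -69.6 m

The local east axis at (φ, λ) is (−sin λ, cos λ, 0), so ΔE = −sin(-147.2608°)·(-464.8) + cos(-147.2608°)·(-216.1) = -69.60 m.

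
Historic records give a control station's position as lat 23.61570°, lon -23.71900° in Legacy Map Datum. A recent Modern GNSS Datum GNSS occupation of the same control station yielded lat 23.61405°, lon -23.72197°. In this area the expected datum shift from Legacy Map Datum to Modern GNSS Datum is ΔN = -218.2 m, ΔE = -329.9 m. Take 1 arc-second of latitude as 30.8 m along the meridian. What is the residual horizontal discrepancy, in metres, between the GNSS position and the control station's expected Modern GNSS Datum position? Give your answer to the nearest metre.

Observed coordinate differences: Δφ = -0.00165°, Δλ = -0.00297°.
Converting to metres (1° lat = 110880 m, cos φ = 0.916253): observed ΔN = -183.0 m, observed ΔE = -301.7 m.
Subtracting the expected shift leaves a residual of -183.0 − (-218.2) = 35.2 m north and -301.7 − (-329.9) = 28.2 m east.
Residual distance = √(35.2² + 28.2²) = 45.1 m.

45 m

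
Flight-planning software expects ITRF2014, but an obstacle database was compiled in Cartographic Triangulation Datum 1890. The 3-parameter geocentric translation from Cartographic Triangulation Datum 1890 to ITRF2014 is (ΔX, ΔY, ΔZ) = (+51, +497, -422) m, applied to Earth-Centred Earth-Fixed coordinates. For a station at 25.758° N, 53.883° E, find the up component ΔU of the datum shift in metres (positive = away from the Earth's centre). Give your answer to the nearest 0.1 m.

At φ = 25.758°, λ = 53.883°: sin φ = 0.434571, cos φ = 0.900638, sin λ = 0.807815, cos λ = 0.589436.
ΔU = cos φ cos λ·ΔX + cos φ sin λ·ΔY + sin φ·ΔZ = (0.900638)(0.589436)(51) + (0.900638)(0.807815)(497) + (0.434571)(-422) = 205.28 m.

ΔU = 205.3 m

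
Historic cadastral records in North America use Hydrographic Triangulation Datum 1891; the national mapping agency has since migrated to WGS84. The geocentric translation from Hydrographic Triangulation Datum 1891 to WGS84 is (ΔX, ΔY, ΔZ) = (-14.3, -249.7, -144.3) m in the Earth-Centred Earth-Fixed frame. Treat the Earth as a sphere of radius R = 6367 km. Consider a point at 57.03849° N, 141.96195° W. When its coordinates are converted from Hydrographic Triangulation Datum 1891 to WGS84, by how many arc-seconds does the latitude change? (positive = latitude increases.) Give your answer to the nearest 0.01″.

Δφ = -7.03″

sin φ = 0.839036, cos φ = 0.544076, sin λ = -0.616185, cos λ = -0.787602.
North component: ΔN = −sin φ cos λ·ΔX − sin φ sin λ·ΔY + cos φ·ΔZ = −(0.839036)(-0.787602)(-14.3) − (0.839036)(-0.616185)(-249.7) + (0.544076)(-144.3) = -217.06 m.
1° of latitude spans πR/180 = 111125 m, so Δφ = -217.06 / 111125 × 3600 = -7.032″.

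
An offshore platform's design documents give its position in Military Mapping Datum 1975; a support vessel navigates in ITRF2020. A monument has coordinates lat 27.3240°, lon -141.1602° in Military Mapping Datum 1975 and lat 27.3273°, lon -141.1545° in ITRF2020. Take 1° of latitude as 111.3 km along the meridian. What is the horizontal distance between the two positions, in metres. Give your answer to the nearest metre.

Δφ = 27.3273° − 27.3240° = +0.0033°; Δλ = -141.1545° − -141.1602° = +0.0057°.
ΔN = Δφ × 111300 = 367.3 m; ΔE = Δλ × 111300 × cos(27.3240°) = +0.0057 × 111300 × 0.888425 = 563.6 m.
Distance = √(ΔE² + ΔN²) = √(563.6² + 367.3²) = 672.7 m.

673 m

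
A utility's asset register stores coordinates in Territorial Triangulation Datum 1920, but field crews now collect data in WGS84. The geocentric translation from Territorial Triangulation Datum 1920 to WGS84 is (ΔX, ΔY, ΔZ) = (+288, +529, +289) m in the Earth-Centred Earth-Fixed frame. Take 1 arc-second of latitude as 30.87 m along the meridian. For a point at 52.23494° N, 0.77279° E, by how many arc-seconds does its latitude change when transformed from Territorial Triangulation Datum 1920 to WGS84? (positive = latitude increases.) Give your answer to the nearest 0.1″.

sin φ = 0.790529, cos φ = 0.612425, sin λ = 0.013487, cos λ = 0.999909.
North component: ΔN = −sin φ cos λ·ΔX − sin φ sin λ·ΔY + cos φ·ΔZ = −(0.790529)(0.999909)(288) − (0.790529)(0.013487)(529) + (0.612425)(289) = -56.30 m.
1° of latitude spans 3600 × 30.87 = 111132 m, so Δφ = -56.30 / 111132 × 3600 = -1.824″.

Δφ = -1.8″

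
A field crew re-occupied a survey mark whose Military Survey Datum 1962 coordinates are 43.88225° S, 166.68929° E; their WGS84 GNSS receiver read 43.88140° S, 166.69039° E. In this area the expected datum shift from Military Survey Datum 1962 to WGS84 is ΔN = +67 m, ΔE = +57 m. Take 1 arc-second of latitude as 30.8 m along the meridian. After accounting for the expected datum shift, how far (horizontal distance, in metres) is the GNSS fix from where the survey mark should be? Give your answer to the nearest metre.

41 m

Observed coordinate differences: Δφ = +0.00085°, Δλ = +0.00110°.
Converting to metres (1° lat = 110880 m, cos φ = 0.720766): observed ΔN = 94.2 m, observed ΔE = 87.9 m.
Subtracting the expected shift leaves a residual of 94.2 − (67) = 27.2 m north and 87.9 − (57) = 30.9 m east.
Residual distance = √(27.2² + 30.9²) = 41.2 m.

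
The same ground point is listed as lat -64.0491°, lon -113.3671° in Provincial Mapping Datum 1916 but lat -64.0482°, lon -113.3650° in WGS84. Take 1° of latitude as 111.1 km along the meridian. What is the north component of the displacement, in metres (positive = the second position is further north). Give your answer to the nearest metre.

ΔN = 100 m

Δφ = -64.0482° − -64.0491° = +0.0009°; Δλ = -113.3650° − -113.3671° = +0.0021°.
ΔN = Δφ × 111100 = 100.0 m; ΔE = Δλ × 111100 × cos(-64.0491°) = +0.0021 × 111100 × 0.437601 = 102.1 m.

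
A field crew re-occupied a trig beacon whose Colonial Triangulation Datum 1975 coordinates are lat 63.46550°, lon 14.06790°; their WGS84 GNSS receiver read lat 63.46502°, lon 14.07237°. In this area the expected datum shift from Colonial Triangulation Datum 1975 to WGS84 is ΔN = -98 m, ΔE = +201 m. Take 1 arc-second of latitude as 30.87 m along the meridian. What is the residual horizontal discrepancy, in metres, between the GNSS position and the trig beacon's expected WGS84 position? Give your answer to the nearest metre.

Observed coordinate differences: Δφ = -0.00048°, Δλ = +0.00447°.
Converting to metres (1° lat = 111132 m, cos φ = 0.446737): observed ΔN = -53.3 m, observed ΔE = 221.9 m.
Subtracting the expected shift leaves a residual of -53.3 − (-98) = 44.7 m north and 221.9 − (201) = 20.9 m east.
Residual distance = √(44.7² + 20.9²) = 49.3 m.

49 m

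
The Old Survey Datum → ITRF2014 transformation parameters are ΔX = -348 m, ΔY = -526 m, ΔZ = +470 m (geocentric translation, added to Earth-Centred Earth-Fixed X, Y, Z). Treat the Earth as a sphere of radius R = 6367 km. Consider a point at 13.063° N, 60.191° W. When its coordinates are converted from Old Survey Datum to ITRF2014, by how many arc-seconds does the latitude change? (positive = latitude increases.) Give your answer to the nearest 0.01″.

Δφ = 12.76″

sin φ = 0.226022, cos φ = 0.974122, sin λ = -0.867687, cos λ = 0.497110.
North component: ΔN = −sin φ cos λ·ΔX − sin φ sin λ·ΔY + cos φ·ΔZ = −(0.226022)(0.497110)(-348) − (0.226022)(-0.867687)(-526) + (0.974122)(470) = 393.78 m.
1° of latitude spans πR/180 = 111125 m, so Δφ = 393.78 / 111125 × 3600 = 12.757″.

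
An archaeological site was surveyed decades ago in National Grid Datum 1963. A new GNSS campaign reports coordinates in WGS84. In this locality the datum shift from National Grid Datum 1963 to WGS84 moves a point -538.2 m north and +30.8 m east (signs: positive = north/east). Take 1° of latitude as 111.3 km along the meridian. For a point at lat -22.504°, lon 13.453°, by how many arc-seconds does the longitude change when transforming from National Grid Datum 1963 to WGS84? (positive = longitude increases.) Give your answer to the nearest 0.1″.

At latitude -22.504°, cos φ = 0.923853.
1° of longitude at this latitude = 111.3 × cos φ = 102.82 km, so Δλ = 30.8 / 102824.8 = 0.0002995° = 1.078″.

Δλ = 1.1″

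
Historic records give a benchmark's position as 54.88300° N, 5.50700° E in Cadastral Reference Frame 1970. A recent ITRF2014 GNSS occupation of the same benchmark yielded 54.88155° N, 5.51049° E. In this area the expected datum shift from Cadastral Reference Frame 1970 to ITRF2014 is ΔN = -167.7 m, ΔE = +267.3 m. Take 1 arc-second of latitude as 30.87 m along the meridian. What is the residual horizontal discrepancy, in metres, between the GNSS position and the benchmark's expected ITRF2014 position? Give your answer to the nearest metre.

Observed coordinate differences: Δφ = -0.00145°, Δλ = +0.00349°.
Converting to metres (1° lat = 111132 m, cos φ = 0.575248): observed ΔN = -161.1 m, observed ΔE = 223.1 m.
Subtracting the expected shift leaves a residual of -161.1 − (-167.7) = 6.6 m north and 223.1 − (267.3) = -44.2 m east.
Residual distance = √(6.6² + (-44.2)²) = 44.7 m.

45 m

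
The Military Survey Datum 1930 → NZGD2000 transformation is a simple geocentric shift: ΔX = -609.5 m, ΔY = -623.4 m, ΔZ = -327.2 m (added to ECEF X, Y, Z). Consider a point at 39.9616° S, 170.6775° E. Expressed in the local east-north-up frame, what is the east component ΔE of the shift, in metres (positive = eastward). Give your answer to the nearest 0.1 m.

ΔE = 713.9 m

At φ = -39.9616°, λ = 170.6775°: sin φ = -0.642274, cos φ = 0.766475, sin λ = 0.161991, cos λ = -0.986792.
ΔE = −sin λ·ΔX + cos λ·ΔY = −(0.161991)·(-609.5) + (-0.986792)·(-623.4) = 713.90 m.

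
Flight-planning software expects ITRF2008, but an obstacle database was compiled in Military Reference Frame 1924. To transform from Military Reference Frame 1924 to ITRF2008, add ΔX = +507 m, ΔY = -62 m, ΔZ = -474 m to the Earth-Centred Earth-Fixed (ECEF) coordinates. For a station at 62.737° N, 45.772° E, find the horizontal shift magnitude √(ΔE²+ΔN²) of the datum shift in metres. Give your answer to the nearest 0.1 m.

The local east axis at (φ, λ) is (−sin λ, cos λ, 0), so ΔE = −sin(45.772°)·507 + cos(45.772°)·(-62) = -406.55 m.
The local north axis is (−sin φ cos λ, −sin φ sin λ, cos φ), giving ΔN = -314.356 + 39.492 − 217.128 = -491.99 m.
Horizontal magnitude = √(ΔE² + ΔN²) = √((-406.55)² + (-491.99)²) = 638.23 m.

638.2 m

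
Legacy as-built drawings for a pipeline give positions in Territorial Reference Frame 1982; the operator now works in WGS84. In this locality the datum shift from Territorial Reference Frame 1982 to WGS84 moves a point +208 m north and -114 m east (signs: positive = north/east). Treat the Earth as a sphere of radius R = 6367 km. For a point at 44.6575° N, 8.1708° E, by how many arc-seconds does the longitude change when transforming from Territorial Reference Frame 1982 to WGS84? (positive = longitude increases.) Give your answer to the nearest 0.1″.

At latitude 44.6575°, cos φ = 0.711321.
One radian of longitude at latitude φ spans R cos φ, so Δλ = ΔE / (R cos φ) = -114.0 / (6367000 × 0.711321) = -2.5171e-05 rad = -5.192″.

Δλ = -5.2″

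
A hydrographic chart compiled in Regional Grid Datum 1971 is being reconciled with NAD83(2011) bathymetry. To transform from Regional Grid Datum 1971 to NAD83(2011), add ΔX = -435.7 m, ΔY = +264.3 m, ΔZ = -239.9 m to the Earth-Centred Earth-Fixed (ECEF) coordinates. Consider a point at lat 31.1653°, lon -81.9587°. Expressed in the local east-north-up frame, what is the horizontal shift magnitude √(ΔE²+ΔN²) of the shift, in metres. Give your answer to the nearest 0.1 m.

The local east axis at (φ, λ) is (−sin λ, cos λ, 0), so ΔE = −sin(-81.9587°)·(-435.7) + cos(-81.9587°)·264.3 = -394.44 m.
The local north axis is (−sin φ cos λ, −sin φ sin λ, cos φ), giving ΔN = 31.541 + 135.433 − 205.277 = -38.30 m.
Horizontal magnitude = √(ΔE² + ΔN²) = √((-394.44)² + (-38.30)²) = 396.30 m.

396.3 m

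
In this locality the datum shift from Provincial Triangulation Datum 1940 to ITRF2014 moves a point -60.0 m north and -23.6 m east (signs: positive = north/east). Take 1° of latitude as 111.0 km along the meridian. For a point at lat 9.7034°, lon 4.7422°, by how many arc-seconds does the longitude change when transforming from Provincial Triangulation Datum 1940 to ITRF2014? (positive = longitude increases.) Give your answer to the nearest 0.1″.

At latitude 9.7034°, cos φ = 0.985693.
1° of longitude at this latitude = 111.0 × cos φ = 109.41 km, so Δλ = -23.6 / 109412.0 = -0.0002157° = -0.777″.

Δλ = -0.8″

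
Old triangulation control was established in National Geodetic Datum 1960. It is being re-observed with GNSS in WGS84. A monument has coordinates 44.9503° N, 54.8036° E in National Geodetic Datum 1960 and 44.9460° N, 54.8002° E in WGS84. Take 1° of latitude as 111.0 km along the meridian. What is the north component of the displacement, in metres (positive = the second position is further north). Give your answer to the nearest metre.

Δφ = 44.9460° − 44.9503° = -0.0043°; Δλ = 54.8002° − 54.8036° = -0.0034°.
ΔN = Δφ × 111000 = -477.3 m; ΔE = Δλ × 111000 × cos(44.9503°) = -0.0034 × 111000 × 0.707720 = -267.1 m.

ΔN = -477 m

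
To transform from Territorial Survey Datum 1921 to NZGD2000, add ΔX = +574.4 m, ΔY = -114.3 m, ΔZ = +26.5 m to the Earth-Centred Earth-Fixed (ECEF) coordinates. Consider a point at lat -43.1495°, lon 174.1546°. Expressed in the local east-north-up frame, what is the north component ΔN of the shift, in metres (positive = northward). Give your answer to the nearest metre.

The local north axis is (−sin φ cos λ, −sin φ sin λ, cos φ), giving ΔN = -390.792 − 7.961 + 19.334 = -379.42 m.

ΔN = -379 m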